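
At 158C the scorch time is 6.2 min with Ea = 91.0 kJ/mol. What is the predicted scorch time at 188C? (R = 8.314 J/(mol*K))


Convert temperatures: T1 = 158 + 273.15 = 431.15 K, T2 = 188 + 273.15 = 461.15 K
ts2_new = 6.2 * exp(91000 / 8.314 * (1/461.15 - 1/431.15))
1/T2 - 1/T1 = -1.5089e-04
ts2_new = 1.19 min

1.19 min


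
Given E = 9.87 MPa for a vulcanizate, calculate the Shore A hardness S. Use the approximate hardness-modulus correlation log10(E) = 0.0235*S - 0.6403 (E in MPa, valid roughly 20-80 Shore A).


log10(E) = 0.0235*S - 0.6403  =>  S = (log10(E) + 0.6403) / 0.0235
log10(9.87) = 0.994317
S = (0.994317 + 0.6403) / 0.0235 = 1.634617 / 0.0235
S = 69.6

Shore A = 69.6


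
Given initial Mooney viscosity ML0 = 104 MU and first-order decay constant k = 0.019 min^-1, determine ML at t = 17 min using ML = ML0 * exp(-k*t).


ML = ML0 * exp(-k * t)
ML = 104 * exp(-0.019 * 17)
ML = 104 * 0.7240
ML = 75.29 MU

75.29 MU


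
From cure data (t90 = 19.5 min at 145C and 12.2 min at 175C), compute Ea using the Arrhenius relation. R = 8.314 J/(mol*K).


T1 = 418.15 K, T2 = 448.15 K
1/T1 - 1/T2 = 1.6009e-04
ln(t1/t2) = ln(19.5/12.2) = 0.4690
Ea = 8.314 * 0.4690 / 1.6009e-04 = 24355.5092 J/mol
Ea = 24.36 kJ/mol

24.36 kJ/mol


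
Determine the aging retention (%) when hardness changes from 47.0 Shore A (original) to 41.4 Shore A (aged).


Retention = aged / original * 100
= 41.4 / 47.0 * 100
= 88.1%

88.1%


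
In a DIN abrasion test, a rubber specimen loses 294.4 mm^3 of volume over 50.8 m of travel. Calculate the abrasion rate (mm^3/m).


Rate = volume_loss / distance
= 294.4 / 50.8
= 5.795 mm^3/m

5.795 mm^3/m


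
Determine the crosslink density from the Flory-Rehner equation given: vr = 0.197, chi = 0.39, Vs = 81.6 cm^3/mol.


ln(1 - vr) = ln(1 - 0.197) = -0.2194
Numerator = -((-0.2194) + 0.197 + 0.39 * 0.197^2) = 0.0073
Denominator = 81.6 * (0.197^(1/3) - 0.197/2) = 39.4426
nu = 0.0073 / 39.4426 = 1.8419e-04 mol/cm^3

1.8419e-04 mol/cm^3


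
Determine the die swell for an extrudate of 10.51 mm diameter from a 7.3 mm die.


Die swell ratio = D_extrudate / D_die
= 10.51 / 7.3
= 1.44

Die swell = 1.44


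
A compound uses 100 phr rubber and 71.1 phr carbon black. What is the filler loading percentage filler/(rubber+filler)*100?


Filler % = filler / (rubber + filler) * 100
= 71.1 / (100 + 71.1) * 100
= 71.1 / 171.1 * 100
= 41.55%

41.55%


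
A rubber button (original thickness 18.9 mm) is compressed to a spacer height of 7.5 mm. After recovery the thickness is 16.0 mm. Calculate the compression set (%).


CS = (t0 - recovered) / (t0 - ts) * 100
= (18.9 - 16.0) / (18.9 - 7.5) * 100
= 2.9 / 11.4 * 100
= 25.4%

25.4%


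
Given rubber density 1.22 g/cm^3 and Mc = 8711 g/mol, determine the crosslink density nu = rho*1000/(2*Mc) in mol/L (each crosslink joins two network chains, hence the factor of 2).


nu = rho * 1000 / (2 * Mc)
nu = 1.22 * 1000 / (2 * 8711)
nu = 1220.0 / 17422
nu = 0.0700 mol/L

0.0700 mol/L


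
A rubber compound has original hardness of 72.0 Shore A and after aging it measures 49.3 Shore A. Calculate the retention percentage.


Retention = aged / original * 100
= 49.3 / 72.0 * 100
= 68.5%

68.5%


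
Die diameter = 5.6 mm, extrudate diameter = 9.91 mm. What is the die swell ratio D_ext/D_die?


Die swell ratio = D_extrudate / D_die
= 9.91 / 5.6
= 1.77

Die swell = 1.77


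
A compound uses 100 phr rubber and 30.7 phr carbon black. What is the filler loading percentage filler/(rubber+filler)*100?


Filler % = filler / (rubber + filler) * 100
= 30.7 / (100 + 30.7) * 100
= 30.7 / 130.7 * 100
= 23.49%

23.49%


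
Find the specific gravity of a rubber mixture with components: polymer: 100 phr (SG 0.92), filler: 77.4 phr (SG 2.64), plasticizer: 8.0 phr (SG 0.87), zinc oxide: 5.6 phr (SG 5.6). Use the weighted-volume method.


Sum of weights = 191.0
Volume contributions:
  polymer: 100/0.92 = 108.6957
  filler: 77.4/2.64 = 29.3182
  plasticizer: 8.0/0.87 = 9.1954
  zinc oxide: 5.6/5.6 = 1.0000
Sum of volumes = 148.2092
SG = 191.0 / 148.2092 = 1.289

SG = 1.289


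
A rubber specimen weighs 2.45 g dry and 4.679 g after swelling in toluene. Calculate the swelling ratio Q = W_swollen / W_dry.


Q = W_swollen / W_dry
Q = 4.679 / 2.45
Q = 1.91

Q = 1.91


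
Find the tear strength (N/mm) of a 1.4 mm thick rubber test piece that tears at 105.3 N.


Tear strength = force / thickness
= 105.3 / 1.4
= 75.21 N/mm

75.21 N/mm


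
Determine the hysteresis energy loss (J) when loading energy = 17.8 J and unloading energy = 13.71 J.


Hysteresis loss = loading - unloading
= 17.8 - 13.71
= 4.09 J

4.09 J


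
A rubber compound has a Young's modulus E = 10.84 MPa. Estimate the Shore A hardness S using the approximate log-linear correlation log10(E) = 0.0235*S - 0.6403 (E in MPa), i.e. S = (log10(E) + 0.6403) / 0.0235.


log10(E) = 0.0235*S - 0.6403  =>  S = (log10(E) + 0.6403) / 0.0235
log10(10.84) = 1.035029
S = (1.035029 + 0.6403) / 0.0235 = 1.675329 / 0.0235
S = 71.3

Shore A = 71.3


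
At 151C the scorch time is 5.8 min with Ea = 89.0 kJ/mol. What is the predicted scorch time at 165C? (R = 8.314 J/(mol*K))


Convert temperatures: T1 = 151 + 273.15 = 424.15 K, T2 = 165 + 273.15 = 438.15 K
ts2_new = 5.8 * exp(89000 / 8.314 * (1/438.15 - 1/424.15))
1/T2 - 1/T1 = -7.5333e-05
ts2_new = 2.59 min

2.59 min


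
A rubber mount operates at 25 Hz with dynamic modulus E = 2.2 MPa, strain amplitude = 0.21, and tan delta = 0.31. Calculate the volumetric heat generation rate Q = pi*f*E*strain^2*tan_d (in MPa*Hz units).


Q = pi * f * E * strain^2 * tan_d
= pi * 25 * 2.2 * 0.21^2 * 0.31
= pi * 25 * 2.2 * 0.0441 * 0.31
= 2.3622

Q = 2.3622


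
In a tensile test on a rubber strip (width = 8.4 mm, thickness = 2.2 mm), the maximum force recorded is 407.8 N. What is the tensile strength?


Area = width * thickness = 8.4 * 2.2 = 18.48 mm^2
TS = force / area = 407.8 / 18.48 = 22.07 MPa

22.07 MPa


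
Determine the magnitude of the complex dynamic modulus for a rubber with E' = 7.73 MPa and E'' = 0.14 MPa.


|E*| = sqrt(E'^2 + E''^2)
= sqrt(7.73^2 + 0.14^2)
= sqrt(59.7529 + 0.0196)
= 7.731 MPa

7.731 MPa


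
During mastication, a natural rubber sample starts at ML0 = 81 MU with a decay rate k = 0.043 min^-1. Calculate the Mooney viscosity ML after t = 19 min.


ML = ML0 * exp(-k * t)
ML = 81 * exp(-0.043 * 19)
ML = 81 * 0.4418
ML = 35.78 MU

35.78 MU


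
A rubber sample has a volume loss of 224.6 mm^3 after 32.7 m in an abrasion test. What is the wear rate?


Rate = volume_loss / distance
= 224.6 / 32.7
= 6.869 mm^3/m

6.869 mm^3/m


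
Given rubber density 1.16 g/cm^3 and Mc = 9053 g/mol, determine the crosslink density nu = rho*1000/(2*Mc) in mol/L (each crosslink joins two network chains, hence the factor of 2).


nu = rho * 1000 / (2 * Mc)
nu = 1.16 * 1000 / (2 * 9053)
nu = 1160.0 / 18106
nu = 0.0641 mol/L

0.0641 mol/L


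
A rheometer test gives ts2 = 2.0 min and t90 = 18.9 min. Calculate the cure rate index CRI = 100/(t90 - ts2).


CRI = 100 / (t90 - ts2)
= 100 / (18.9 - 2.0)
= 100 / 16.9
= 5.92 min^-1

5.92 min^-1


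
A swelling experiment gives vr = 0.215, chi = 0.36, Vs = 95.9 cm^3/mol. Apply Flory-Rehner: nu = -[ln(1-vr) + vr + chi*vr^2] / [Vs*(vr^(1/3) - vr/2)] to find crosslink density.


ln(1 - vr) = ln(1 - 0.215) = -0.2421
Numerator = -((-0.2421) + 0.215 + 0.36 * 0.215^2) = 0.0104
Denominator = 95.9 * (0.215^(1/3) - 0.215/2) = 47.1418
nu = 0.0104 / 47.1418 = 2.2126e-04 mol/cm^3

2.2126e-04 mol/cm^3


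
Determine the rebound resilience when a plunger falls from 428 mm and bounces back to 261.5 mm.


Resilience = h_rebound / h_drop * 100
= 261.5 / 428 * 100
= 61.1%

61.1%


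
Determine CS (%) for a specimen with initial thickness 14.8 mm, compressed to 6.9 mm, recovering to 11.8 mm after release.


CS = (t0 - recovered) / (t0 - ts) * 100
= (14.8 - 11.8) / (14.8 - 6.9) * 100
= 3.0 / 7.9 * 100
= 38.0%

38.0%


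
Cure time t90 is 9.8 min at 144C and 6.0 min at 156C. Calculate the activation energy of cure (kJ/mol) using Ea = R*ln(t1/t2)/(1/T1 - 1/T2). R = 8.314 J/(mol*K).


T1 = 417.15 K, T2 = 429.15 K
1/T1 - 1/T2 = 6.7032e-05
ln(t1/t2) = ln(9.8/6.0) = 0.4906
Ea = 8.314 * 0.4906 / 6.7032e-05 = 60852.4361 J/mol
Ea = 60.85 kJ/mol

60.85 kJ/mol


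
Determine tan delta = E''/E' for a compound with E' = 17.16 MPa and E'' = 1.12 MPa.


tan delta = E'' / E'
= 1.12 / 17.16
= 0.0653

tan delta = 0.0653


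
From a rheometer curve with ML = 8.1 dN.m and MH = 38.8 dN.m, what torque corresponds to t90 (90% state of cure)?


M90 = ML + 0.9 * (MH - ML)
M90 = 8.1 + 0.9 * (38.8 - 8.1)
M90 = 8.1 + 0.9 * 30.7
M90 = 35.73 dN.m

35.73 dN.m


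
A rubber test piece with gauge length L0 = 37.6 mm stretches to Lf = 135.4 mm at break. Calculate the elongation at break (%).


Elongation = (Lf - L0) / L0 * 100
= (135.4 - 37.6) / 37.6 * 100
= 97.8 / 37.6 * 100
= 260.1%

260.1%


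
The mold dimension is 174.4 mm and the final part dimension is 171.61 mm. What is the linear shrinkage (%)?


Shrinkage = (mold - part) / mold * 100
= (174.4 - 171.61) / 174.4 * 100
= 2.79 / 174.4 * 100
= 1.6%

1.6%


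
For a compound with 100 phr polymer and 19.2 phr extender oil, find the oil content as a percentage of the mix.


Oil % = oil / (100 + oil) * 100
= 19.2 / (100 + 19.2) * 100
= 19.2 / 119.2 * 100
= 16.11%

16.11%


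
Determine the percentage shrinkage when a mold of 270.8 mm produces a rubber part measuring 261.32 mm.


Shrinkage = (mold - part) / mold * 100
= (270.8 - 261.32) / 270.8 * 100
= 9.48 / 270.8 * 100
= 3.5%

3.5%


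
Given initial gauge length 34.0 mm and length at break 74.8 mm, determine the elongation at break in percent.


Elongation = (Lf - L0) / L0 * 100
= (74.8 - 34.0) / 34.0 * 100
= 40.8 / 34.0 * 100
= 120.0%

120.0%


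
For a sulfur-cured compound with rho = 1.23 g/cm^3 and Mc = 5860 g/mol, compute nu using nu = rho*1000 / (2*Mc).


nu = rho * 1000 / (2 * Mc)
nu = 1.23 * 1000 / (2 * 5860)
nu = 1230.0 / 11720
nu = 0.1049 mol/L

0.1049 mol/L


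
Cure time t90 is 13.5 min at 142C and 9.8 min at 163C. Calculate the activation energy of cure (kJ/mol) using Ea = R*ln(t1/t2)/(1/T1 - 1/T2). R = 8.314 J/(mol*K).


T1 = 415.15 K, T2 = 436.15 K
1/T1 - 1/T2 = 1.1598e-04
ln(t1/t2) = ln(13.5/9.8) = 0.3203
Ea = 8.314 * 0.3203 / 1.1598e-04 = 22961.4062 J/mol
Ea = 22.96 kJ/mol

22.96 kJ/mol


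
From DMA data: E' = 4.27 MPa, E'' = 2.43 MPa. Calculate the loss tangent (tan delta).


tan delta = E'' / E'
= 2.43 / 4.27
= 0.5691

tan delta = 0.5691


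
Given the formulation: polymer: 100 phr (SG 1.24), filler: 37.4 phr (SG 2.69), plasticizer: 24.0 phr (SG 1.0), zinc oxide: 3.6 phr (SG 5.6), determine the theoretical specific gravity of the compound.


Sum of weights = 165.0
Volume contributions:
  polymer: 100/1.24 = 80.6452
  filler: 37.4/2.69 = 13.9033
  plasticizer: 24.0/1.0 = 24.0000
  zinc oxide: 3.6/5.6 = 0.6429
Sum of volumes = 119.1914
SG = 165.0 / 119.1914 = 1.384

SG = 1.384


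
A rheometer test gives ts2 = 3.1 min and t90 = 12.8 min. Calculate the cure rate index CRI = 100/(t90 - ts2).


CRI = 100 / (t90 - ts2)
= 100 / (12.8 - 3.1)
= 100 / 9.7
= 10.31 min^-1

10.31 min^-1


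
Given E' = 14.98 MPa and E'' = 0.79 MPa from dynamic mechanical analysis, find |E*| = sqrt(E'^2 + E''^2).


|E*| = sqrt(E'^2 + E''^2)
= sqrt(14.98^2 + 0.79^2)
= sqrt(224.4004 + 0.6241)
= 15.001 MPa

15.001 MPa


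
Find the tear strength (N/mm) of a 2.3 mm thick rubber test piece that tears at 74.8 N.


Tear strength = force / thickness
= 74.8 / 2.3
= 32.52 N/mm

32.52 N/mm


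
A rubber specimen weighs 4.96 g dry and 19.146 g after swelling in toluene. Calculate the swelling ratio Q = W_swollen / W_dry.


Q = W_swollen / W_dry
Q = 19.146 / 4.96
Q = 3.86

Q = 3.86


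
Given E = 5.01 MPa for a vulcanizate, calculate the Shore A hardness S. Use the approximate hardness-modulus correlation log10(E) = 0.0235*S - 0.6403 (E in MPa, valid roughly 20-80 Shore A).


log10(E) = 0.0235*S - 0.6403  =>  S = (log10(E) + 0.6403) / 0.0235
log10(5.01) = 0.699838
S = (0.699838 + 0.6403) / 0.0235 = 1.340138 / 0.0235
S = 57.0

Shore A = 57.0


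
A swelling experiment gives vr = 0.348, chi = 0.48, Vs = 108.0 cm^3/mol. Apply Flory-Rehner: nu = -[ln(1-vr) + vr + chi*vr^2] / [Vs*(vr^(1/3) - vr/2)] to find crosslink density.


ln(1 - vr) = ln(1 - 0.348) = -0.4277
Numerator = -((-0.4277) + 0.348 + 0.48 * 0.348^2) = 0.0216
Denominator = 108.0 * (0.348^(1/3) - 0.348/2) = 57.1736
nu = 0.0216 / 57.1736 = 3.7746e-04 mol/cm^3

3.7746e-04 mol/cm^3


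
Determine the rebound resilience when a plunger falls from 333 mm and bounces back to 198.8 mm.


Resilience = h_rebound / h_drop * 100
= 198.8 / 333 * 100
= 59.7%

59.7%


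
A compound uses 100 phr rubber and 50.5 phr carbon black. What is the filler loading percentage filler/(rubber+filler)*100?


Filler % = filler / (rubber + filler) * 100
= 50.5 / (100 + 50.5) * 100
= 50.5 / 150.5 * 100
= 33.55%

33.55%


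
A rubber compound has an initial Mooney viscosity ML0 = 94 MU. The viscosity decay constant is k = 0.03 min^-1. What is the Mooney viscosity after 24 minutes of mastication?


ML = ML0 * exp(-k * t)
ML = 94 * exp(-0.03 * 24)
ML = 94 * 0.4868
ML = 45.75 MU

45.75 MU


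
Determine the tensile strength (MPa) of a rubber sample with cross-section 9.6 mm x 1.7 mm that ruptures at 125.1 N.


Area = width * thickness = 9.6 * 1.7 = 16.32 mm^2
TS = force / area = 125.1 / 16.32 = 7.67 MPa

7.67 MPa


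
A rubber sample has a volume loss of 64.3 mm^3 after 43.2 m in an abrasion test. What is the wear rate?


Rate = volume_loss / distance
= 64.3 / 43.2
= 1.488 mm^3/m

1.488 mm^3/m


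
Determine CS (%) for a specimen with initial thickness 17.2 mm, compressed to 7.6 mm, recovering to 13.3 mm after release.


CS = (t0 - recovered) / (t0 - ts) * 100
= (17.2 - 13.3) / (17.2 - 7.6) * 100
= 3.9 / 9.6 * 100
= 40.6%

40.6%


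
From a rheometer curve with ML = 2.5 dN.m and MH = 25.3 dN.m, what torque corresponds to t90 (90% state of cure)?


M90 = ML + 0.9 * (MH - ML)
M90 = 2.5 + 0.9 * (25.3 - 2.5)
M90 = 2.5 + 0.9 * 22.8
M90 = 23.02 dN.m

23.02 dN.m


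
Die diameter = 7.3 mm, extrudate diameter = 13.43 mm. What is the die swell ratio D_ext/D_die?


Die swell ratio = D_extrudate / D_die
= 13.43 / 7.3
= 1.84

Die swell = 1.84


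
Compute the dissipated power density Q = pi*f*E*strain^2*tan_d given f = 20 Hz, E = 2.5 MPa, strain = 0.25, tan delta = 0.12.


Q = pi * f * E * strain^2 * tan_d
= pi * 20 * 2.5 * 0.25^2 * 0.12
= pi * 20 * 2.5 * 0.0625 * 0.12
= 1.1781

Q = 1.1781


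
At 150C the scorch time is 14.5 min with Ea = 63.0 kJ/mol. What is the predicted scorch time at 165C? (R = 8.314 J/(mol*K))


Convert temperatures: T1 = 150 + 273.15 = 423.15 K, T2 = 165 + 273.15 = 438.15 K
ts2_new = 14.5 * exp(63000 / 8.314 * (1/438.15 - 1/423.15))
1/T2 - 1/T1 = -8.0905e-05
ts2_new = 7.85 min

7.85 min


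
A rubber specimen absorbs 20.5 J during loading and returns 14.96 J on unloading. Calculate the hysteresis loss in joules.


Hysteresis loss = loading - unloading
= 20.5 - 14.96
= 5.54 J

5.54 J


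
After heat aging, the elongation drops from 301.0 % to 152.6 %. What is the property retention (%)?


Retention = aged / original * 100
= 152.6 / 301.0 * 100
= 50.7%

50.7%


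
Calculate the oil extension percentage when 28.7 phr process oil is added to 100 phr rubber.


Oil % = oil / (100 + oil) * 100
= 28.7 / (100 + 28.7) * 100
= 28.7 / 128.7 * 100
= 22.3%

22.3%


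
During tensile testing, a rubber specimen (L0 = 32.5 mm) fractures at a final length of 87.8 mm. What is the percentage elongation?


Elongation = (Lf - L0) / L0 * 100
= (87.8 - 32.5) / 32.5 * 100
= 55.3 / 32.5 * 100
= 170.2%

170.2%


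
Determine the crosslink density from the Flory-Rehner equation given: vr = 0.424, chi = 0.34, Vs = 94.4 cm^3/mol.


ln(1 - vr) = ln(1 - 0.424) = -0.5516
Numerator = -((-0.5516) + 0.424 + 0.34 * 0.424^2) = 0.0665
Denominator = 94.4 * (0.424^(1/3) - 0.424/2) = 50.9059
nu = 0.0665 / 50.9059 = 0.0013 mol/cm^3

0.0013 mol/cm^3


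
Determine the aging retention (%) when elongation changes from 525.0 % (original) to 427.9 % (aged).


Retention = aged / original * 100
= 427.9 / 525.0 * 100
= 81.5%

81.5%


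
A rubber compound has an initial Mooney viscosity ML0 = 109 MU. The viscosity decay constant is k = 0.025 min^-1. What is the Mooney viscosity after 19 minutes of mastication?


ML = ML0 * exp(-k * t)
ML = 109 * exp(-0.025 * 19)
ML = 109 * 0.6219
ML = 67.79 MU

67.79 MU


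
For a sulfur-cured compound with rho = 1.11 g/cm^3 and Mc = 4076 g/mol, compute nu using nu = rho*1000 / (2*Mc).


nu = rho * 1000 / (2 * Mc)
nu = 1.11 * 1000 / (2 * 4076)
nu = 1110.0 / 8152
nu = 0.1362 mol/L

0.1362 mol/L


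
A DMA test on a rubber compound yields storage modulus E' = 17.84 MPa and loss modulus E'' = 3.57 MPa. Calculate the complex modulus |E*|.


|E*| = sqrt(E'^2 + E''^2)
= sqrt(17.84^2 + 3.57^2)
= sqrt(318.2656 + 12.7449)
= 18.194 MPa

18.194 MPa


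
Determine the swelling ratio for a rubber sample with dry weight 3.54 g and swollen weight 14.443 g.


Q = W_swollen / W_dry
Q = 14.443 / 3.54
Q = 4.08

Q = 4.08


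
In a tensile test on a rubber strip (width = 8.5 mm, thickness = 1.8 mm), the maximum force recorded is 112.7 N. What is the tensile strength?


Area = width * thickness = 8.5 * 1.8 = 15.3 mm^2
TS = force / area = 112.7 / 15.3 = 7.37 MPa

7.37 MPa


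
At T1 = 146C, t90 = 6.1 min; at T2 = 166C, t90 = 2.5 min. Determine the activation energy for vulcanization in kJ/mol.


T1 = 419.15 K, T2 = 439.15 K
1/T1 - 1/T2 = 1.0865e-04
ln(t1/t2) = ln(6.1/2.5) = 0.8920
Ea = 8.314 * 0.8920 / 1.0865e-04 = 68253.7130 J/mol
Ea = 68.25 kJ/mol

68.25 kJ/mol


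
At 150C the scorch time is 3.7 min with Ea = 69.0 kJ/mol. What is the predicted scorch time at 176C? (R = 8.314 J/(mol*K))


Convert temperatures: T1 = 150 + 273.15 = 423.15 K, T2 = 176 + 273.15 = 449.15 K
ts2_new = 3.7 * exp(69000 / 8.314 * (1/449.15 - 1/423.15))
1/T2 - 1/T1 = -1.3680e-04
ts2_new = 1.19 min

1.19 min


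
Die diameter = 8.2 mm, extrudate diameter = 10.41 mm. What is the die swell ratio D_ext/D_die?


Die swell ratio = D_extrudate / D_die
= 10.41 / 8.2
= 1.27

Die swell = 1.27


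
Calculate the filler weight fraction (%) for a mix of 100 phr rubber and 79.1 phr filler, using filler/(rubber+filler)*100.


Filler % = filler / (rubber + filler) * 100
= 79.1 / (100 + 79.1) * 100
= 79.1 / 179.1 * 100
= 44.17%

44.17%


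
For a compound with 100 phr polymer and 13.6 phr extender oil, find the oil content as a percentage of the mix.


Oil % = oil / (100 + oil) * 100
= 13.6 / (100 + 13.6) * 100
= 13.6 / 113.6 * 100
= 11.97%

11.97%


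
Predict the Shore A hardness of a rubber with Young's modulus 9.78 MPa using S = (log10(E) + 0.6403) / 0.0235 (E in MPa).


log10(E) = 0.0235*S - 0.6403  =>  S = (log10(E) + 0.6403) / 0.0235
log10(9.78) = 0.990339
S = (0.990339 + 0.6403) / 0.0235 = 1.630639 / 0.0235
S = 69.4

Shore A = 69.4


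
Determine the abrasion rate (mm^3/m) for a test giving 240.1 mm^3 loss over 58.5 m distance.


Rate = volume_loss / distance
= 240.1 / 58.5
= 4.104 mm^3/m

4.104 mm^3/m


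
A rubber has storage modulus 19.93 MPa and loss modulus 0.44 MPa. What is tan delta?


tan delta = E'' / E'
= 0.44 / 19.93
= 0.0221

tan delta = 0.0221


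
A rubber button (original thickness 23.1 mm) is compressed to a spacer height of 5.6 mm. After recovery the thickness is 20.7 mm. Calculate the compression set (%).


CS = (t0 - recovered) / (t0 - ts) * 100
= (23.1 - 20.7) / (23.1 - 5.6) * 100
= 2.4 / 17.5 * 100
= 13.7%

13.7%


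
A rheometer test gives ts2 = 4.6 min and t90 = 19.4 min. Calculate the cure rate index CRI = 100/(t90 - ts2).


CRI = 100 / (t90 - ts2)
= 100 / (19.4 - 4.6)
= 100 / 14.8
= 6.76 min^-1

6.76 min^-1


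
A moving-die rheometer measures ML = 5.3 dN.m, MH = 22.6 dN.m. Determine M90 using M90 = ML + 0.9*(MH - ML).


M90 = ML + 0.9 * (MH - ML)
M90 = 5.3 + 0.9 * (22.6 - 5.3)
M90 = 5.3 + 0.9 * 17.3
M90 = 20.87 dN.m

20.87 dN.m


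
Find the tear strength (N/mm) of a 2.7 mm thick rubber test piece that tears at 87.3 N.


Tear strength = force / thickness
= 87.3 / 2.7
= 32.33 N/mm

32.33 N/mm


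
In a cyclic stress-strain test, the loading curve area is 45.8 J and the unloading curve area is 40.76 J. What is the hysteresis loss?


Hysteresis loss = loading - unloading
= 45.8 - 40.76
= 5.04 J

5.04 J


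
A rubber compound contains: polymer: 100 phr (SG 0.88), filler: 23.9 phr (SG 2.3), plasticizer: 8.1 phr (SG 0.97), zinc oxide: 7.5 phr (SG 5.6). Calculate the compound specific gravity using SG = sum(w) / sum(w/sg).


Sum of weights = 139.5
Volume contributions:
  polymer: 100/0.88 = 113.6364
  filler: 23.9/2.3 = 10.3913
  plasticizer: 8.1/0.97 = 8.3505
  zinc oxide: 7.5/5.6 = 1.3393
Sum of volumes = 133.7175
SG = 139.5 / 133.7175 = 1.043

SG = 1.043


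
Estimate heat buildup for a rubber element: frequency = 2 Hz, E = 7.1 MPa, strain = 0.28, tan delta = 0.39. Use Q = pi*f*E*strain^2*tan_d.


Q = pi * f * E * strain^2 * tan_d
= pi * 2 * 7.1 * 0.28^2 * 0.39
= pi * 2 * 7.1 * 0.0784 * 0.39
= 1.3640

Q = 1.3640


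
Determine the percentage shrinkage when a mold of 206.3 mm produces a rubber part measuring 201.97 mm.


Shrinkage = (mold - part) / mold * 100
= (206.3 - 201.97) / 206.3 * 100
= 4.33 / 206.3 * 100
= 2.1%

2.1%


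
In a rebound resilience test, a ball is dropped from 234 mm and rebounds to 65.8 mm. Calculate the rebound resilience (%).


Resilience = h_rebound / h_drop * 100
= 65.8 / 234 * 100
= 28.1%

28.1%


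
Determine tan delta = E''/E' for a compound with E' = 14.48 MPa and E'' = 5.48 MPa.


tan delta = E'' / E'
= 5.48 / 14.48
= 0.3785

tan delta = 0.3785


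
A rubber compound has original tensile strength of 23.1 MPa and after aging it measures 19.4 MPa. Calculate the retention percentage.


Retention = aged / original * 100
= 19.4 / 23.1 * 100
= 84.0%

84.0%


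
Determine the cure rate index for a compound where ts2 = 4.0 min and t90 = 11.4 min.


CRI = 100 / (t90 - ts2)
= 100 / (11.4 - 4.0)
= 100 / 7.4
= 13.51 min^-1

13.51 min^-1


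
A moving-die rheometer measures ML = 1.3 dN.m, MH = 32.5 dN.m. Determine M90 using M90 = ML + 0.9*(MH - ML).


M90 = ML + 0.9 * (MH - ML)
M90 = 1.3 + 0.9 * (32.5 - 1.3)
M90 = 1.3 + 0.9 * 31.2
M90 = 29.38 dN.m

29.38 dN.m


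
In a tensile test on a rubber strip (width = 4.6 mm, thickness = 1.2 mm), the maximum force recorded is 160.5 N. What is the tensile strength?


Area = width * thickness = 4.6 * 1.2 = 5.52 mm^2
TS = force / area = 160.5 / 5.52 = 29.08 MPa

29.08 MPa


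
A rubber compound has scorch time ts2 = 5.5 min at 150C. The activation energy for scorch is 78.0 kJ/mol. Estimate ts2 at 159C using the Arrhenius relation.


Convert temperatures: T1 = 150 + 273.15 = 423.15 K, T2 = 159 + 273.15 = 432.15 K
ts2_new = 5.5 * exp(78000 / 8.314 * (1/432.15 - 1/423.15))
1/T2 - 1/T1 = -4.9217e-05
ts2_new = 3.47 min

3.47 min


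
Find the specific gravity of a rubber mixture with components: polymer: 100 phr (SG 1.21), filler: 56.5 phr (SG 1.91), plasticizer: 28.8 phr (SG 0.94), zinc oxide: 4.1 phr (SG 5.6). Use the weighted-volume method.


Sum of weights = 189.4
Volume contributions:
  polymer: 100/1.21 = 82.6446
  filler: 56.5/1.91 = 29.5812
  plasticizer: 28.8/0.94 = 30.6383
  zinc oxide: 4.1/5.6 = 0.7321
Sum of volumes = 143.5962
SG = 189.4 / 143.5962 = 1.319

SG = 1.319


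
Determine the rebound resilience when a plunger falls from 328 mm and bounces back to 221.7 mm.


Resilience = h_rebound / h_drop * 100
= 221.7 / 328 * 100
= 67.6%

67.6%


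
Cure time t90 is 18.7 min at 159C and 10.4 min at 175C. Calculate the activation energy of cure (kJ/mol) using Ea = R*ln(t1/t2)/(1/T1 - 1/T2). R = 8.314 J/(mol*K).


T1 = 432.15 K, T2 = 448.15 K
1/T1 - 1/T2 = 8.2616e-05
ln(t1/t2) = ln(18.7/10.4) = 0.5867
Ea = 8.314 * 0.5867 / 8.2616e-05 = 59044.1886 J/mol
Ea = 59.04 kJ/mol

59.04 kJ/mol


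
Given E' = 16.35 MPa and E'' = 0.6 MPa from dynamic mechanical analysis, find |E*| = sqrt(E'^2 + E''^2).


|E*| = sqrt(E'^2 + E''^2)
= sqrt(16.35^2 + 0.6^2)
= sqrt(267.3225 + 0.3600)
= 16.361 MPa

16.361 MPa


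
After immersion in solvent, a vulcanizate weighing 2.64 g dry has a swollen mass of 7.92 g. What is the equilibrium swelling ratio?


Q = W_swollen / W_dry
Q = 7.92 / 2.64
Q = 3.0

Q = 3.0


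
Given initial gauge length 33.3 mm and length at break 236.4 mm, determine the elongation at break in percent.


Elongation = (Lf - L0) / L0 * 100
= (236.4 - 33.3) / 33.3 * 100
= 203.1 / 33.3 * 100
= 609.9%

609.9%


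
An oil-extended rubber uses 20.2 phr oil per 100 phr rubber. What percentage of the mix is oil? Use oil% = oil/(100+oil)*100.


Oil % = oil / (100 + oil) * 100
= 20.2 / (100 + 20.2) * 100
= 20.2 / 120.2 * 100
= 16.81%

16.81%


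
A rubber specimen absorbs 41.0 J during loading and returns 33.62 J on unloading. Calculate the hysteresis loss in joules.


Hysteresis loss = loading - unloading
= 41.0 - 33.62
= 7.38 J

7.38 J


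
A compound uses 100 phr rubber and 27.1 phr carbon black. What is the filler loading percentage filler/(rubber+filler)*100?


Filler % = filler / (rubber + filler) * 100
= 27.1 / (100 + 27.1) * 100
= 27.1 / 127.1 * 100
= 21.32%

21.32%


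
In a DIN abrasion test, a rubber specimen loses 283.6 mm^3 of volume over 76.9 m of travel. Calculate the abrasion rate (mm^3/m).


Rate = volume_loss / distance
= 283.6 / 76.9
= 3.688 mm^3/m

3.688 mm^3/m


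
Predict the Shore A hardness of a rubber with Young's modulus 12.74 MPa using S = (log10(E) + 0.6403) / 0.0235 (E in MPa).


log10(E) = 0.0235*S - 0.6403  =>  S = (log10(E) + 0.6403) / 0.0235
log10(12.74) = 1.105169
S = (1.105169 + 0.6403) / 0.0235 = 1.745469 / 0.0235
S = 74.3

Shore A = 74.3


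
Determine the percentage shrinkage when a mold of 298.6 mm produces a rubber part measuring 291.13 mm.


Shrinkage = (mold - part) / mold * 100
= (298.6 - 291.13) / 298.6 * 100
= 7.47 / 298.6 * 100
= 2.5%

2.5%


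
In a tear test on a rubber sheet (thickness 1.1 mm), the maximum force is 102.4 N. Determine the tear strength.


Tear strength = force / thickness
= 102.4 / 1.1
= 93.09 N/mm

93.09 N/mm


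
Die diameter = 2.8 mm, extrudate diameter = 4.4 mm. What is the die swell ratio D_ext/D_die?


Die swell ratio = D_extrudate / D_die
= 4.4 / 2.8
= 1.571

Die swell = 1.571


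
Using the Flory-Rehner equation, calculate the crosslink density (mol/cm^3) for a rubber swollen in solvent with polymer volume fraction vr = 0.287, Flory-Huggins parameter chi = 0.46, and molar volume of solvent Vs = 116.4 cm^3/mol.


ln(1 - vr) = ln(1 - 0.287) = -0.3383
Numerator = -((-0.3383) + 0.287 + 0.46 * 0.287^2) = 0.0134
Denominator = 116.4 * (0.287^(1/3) - 0.287/2) = 60.0764
nu = 0.0134 / 60.0764 = 2.2278e-04 mol/cm^3

2.2278e-04 mol/cm^3


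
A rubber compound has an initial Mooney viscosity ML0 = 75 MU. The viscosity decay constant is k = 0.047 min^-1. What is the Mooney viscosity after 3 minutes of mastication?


ML = ML0 * exp(-k * t)
ML = 75 * exp(-0.047 * 3)
ML = 75 * 0.8685
ML = 65.14 MU

65.14 MU


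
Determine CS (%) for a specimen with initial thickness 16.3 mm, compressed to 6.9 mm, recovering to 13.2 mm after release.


CS = (t0 - recovered) / (t0 - ts) * 100
= (16.3 - 13.2) / (16.3 - 6.9) * 100
= 3.1 / 9.4 * 100
= 33.0%

33.0%


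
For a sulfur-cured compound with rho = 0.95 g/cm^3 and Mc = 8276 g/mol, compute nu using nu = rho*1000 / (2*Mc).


nu = rho * 1000 / (2 * Mc)
nu = 0.95 * 1000 / (2 * 8276)
nu = 950.0 / 16552
nu = 0.0574 mol/L

0.0574 mol/L


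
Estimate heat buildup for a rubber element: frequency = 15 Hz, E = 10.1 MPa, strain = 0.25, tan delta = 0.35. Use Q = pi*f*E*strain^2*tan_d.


Q = pi * f * E * strain^2 * tan_d
= pi * 15 * 10.1 * 0.25^2 * 0.35
= pi * 15 * 10.1 * 0.0625 * 0.35
= 10.4114

Q = 10.4114


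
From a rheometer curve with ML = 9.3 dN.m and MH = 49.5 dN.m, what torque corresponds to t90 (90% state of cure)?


M90 = ML + 0.9 * (MH - ML)
M90 = 9.3 + 0.9 * (49.5 - 9.3)
M90 = 9.3 + 0.9 * 40.2
M90 = 45.48 dN.m

45.48 dN.m


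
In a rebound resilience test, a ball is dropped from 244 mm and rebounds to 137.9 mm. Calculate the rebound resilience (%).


Resilience = h_rebound / h_drop * 100
= 137.9 / 244 * 100
= 56.5%

56.5%


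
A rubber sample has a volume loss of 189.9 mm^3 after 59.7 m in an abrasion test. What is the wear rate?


Rate = volume_loss / distance
= 189.9 / 59.7
= 3.181 mm^3/m

3.181 mm^3/m


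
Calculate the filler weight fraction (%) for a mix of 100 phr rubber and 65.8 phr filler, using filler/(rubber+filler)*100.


Filler % = filler / (rubber + filler) * 100
= 65.8 / (100 + 65.8) * 100
= 65.8 / 165.8 * 100
= 39.69%

39.69%


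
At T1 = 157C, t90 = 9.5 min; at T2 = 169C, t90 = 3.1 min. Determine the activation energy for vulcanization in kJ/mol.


T1 = 430.15 K, T2 = 442.15 K
1/T1 - 1/T2 = 6.3095e-05
ln(t1/t2) = ln(9.5/3.1) = 1.1199
Ea = 8.314 * 1.1199 / 6.3095e-05 = 147568.4705 J/mol
Ea = 147.57 kJ/mol

147.57 kJ/mol


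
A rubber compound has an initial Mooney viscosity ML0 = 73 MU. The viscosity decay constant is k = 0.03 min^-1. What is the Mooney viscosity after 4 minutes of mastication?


ML = ML0 * exp(-k * t)
ML = 73 * exp(-0.03 * 4)
ML = 73 * 0.8869
ML = 64.75 MU

64.75 MU


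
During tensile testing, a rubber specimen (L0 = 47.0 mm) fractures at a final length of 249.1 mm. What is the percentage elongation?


Elongation = (Lf - L0) / L0 * 100
= (249.1 - 47.0) / 47.0 * 100
= 202.1 / 47.0 * 100
= 430.0%

430.0%


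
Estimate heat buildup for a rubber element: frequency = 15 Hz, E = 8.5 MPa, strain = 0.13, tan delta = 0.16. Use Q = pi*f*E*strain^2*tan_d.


Q = pi * f * E * strain^2 * tan_d
= pi * 15 * 8.5 * 0.13^2 * 0.16
= pi * 15 * 8.5 * 0.0169 * 0.16
= 1.0831

Q = 1.0831


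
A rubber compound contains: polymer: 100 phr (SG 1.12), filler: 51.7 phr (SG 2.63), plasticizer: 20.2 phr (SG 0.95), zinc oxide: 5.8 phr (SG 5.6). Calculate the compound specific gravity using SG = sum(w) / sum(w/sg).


Sum of weights = 177.7
Volume contributions:
  polymer: 100/1.12 = 89.2857
  filler: 51.7/2.63 = 19.6578
  plasticizer: 20.2/0.95 = 21.2632
  zinc oxide: 5.8/5.6 = 1.0357
Sum of volumes = 131.2424
SG = 177.7 / 131.2424 = 1.354

SG = 1.354


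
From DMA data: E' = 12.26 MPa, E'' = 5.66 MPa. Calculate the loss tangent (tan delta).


tan delta = E'' / E'
= 5.66 / 12.26
= 0.4617

tan delta = 0.4617


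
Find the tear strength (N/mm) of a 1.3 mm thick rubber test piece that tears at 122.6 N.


Tear strength = force / thickness
= 122.6 / 1.3
= 94.31 N/mm

94.31 N/mm


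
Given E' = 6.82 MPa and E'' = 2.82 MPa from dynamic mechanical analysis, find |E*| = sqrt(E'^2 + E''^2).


|E*| = sqrt(E'^2 + E''^2)
= sqrt(6.82^2 + 2.82^2)
= sqrt(46.5124 + 7.9524)
= 7.38 MPa

7.38 MPa


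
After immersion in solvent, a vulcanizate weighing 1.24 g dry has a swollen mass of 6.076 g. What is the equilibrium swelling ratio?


Q = W_swollen / W_dry
Q = 6.076 / 1.24
Q = 4.9

Q = 4.9


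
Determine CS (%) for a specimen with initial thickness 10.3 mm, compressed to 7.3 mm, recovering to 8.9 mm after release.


CS = (t0 - recovered) / (t0 - ts) * 100
= (10.3 - 8.9) / (10.3 - 7.3) * 100
= 1.4 / 3.0 * 100
= 46.7%

46.7%


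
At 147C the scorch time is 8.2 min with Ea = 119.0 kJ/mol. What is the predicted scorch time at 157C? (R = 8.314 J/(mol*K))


Convert temperatures: T1 = 147 + 273.15 = 420.15 K, T2 = 157 + 273.15 = 430.15 K
ts2_new = 8.2 * exp(119000 / 8.314 * (1/430.15 - 1/420.15))
1/T2 - 1/T1 = -5.5332e-05
ts2_new = 3.71 min

3.71 min


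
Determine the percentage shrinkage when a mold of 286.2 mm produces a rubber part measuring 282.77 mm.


Shrinkage = (mold - part) / mold * 100
= (286.2 - 282.77) / 286.2 * 100
= 3.43 / 286.2 * 100
= 1.2%

1.2%


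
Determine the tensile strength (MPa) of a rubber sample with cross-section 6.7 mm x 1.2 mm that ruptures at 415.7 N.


Area = width * thickness = 6.7 * 1.2 = 8.04 mm^2
TS = force / area = 415.7 / 8.04 = 51.7 MPa

51.7 MPa


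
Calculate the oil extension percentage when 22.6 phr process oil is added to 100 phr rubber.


Oil % = oil / (100 + oil) * 100
= 22.6 / (100 + 22.6) * 100
= 22.6 / 122.6 * 100
= 18.43%

18.43%


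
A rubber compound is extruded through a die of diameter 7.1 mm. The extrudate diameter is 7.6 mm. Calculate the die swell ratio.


Die swell ratio = D_extrudate / D_die
= 7.6 / 7.1
= 1.07

Die swell = 1.07


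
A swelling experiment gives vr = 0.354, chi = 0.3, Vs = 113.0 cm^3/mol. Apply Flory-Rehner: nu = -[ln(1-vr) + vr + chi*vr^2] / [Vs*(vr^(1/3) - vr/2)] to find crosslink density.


ln(1 - vr) = ln(1 - 0.354) = -0.4370
Numerator = -((-0.4370) + 0.354 + 0.3 * 0.354^2) = 0.0454
Denominator = 113.0 * (0.354^(1/3) - 0.354/2) = 59.9357
nu = 0.0454 / 59.9357 = 7.5683e-04 mol/cm^3

7.5683e-04 mol/cm^3


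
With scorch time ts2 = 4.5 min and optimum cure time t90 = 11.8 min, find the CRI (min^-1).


CRI = 100 / (t90 - ts2)
= 100 / (11.8 - 4.5)
= 100 / 7.3
= 13.7 min^-1

13.7 min^-1


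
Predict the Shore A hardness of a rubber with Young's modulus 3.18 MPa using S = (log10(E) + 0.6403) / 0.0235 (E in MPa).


log10(E) = 0.0235*S - 0.6403  =>  S = (log10(E) + 0.6403) / 0.0235
log10(3.18) = 0.502427
S = (0.502427 + 0.6403) / 0.0235 = 1.142727 / 0.0235
S = 48.6

Shore A = 48.6


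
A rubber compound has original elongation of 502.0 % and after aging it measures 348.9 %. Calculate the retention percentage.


Retention = aged / original * 100
= 348.9 / 502.0 * 100
= 69.5%

69.5%


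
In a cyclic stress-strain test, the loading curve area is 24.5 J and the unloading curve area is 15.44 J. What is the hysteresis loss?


Hysteresis loss = loading - unloading
= 24.5 - 15.44
= 9.06 J

9.06 J


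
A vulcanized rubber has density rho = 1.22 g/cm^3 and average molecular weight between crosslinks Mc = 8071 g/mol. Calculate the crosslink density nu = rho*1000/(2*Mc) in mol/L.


nu = rho * 1000 / (2 * Mc)
nu = 1.22 * 1000 / (2 * 8071)
nu = 1220.0 / 16142
nu = 0.0756 mol/L

0.0756 mol/L


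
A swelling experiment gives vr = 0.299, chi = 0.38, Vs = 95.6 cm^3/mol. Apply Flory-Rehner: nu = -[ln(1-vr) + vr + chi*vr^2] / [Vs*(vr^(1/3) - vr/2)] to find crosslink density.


ln(1 - vr) = ln(1 - 0.299) = -0.3552
Numerator = -((-0.3552) + 0.299 + 0.38 * 0.299^2) = 0.0223
Denominator = 95.6 * (0.299^(1/3) - 0.299/2) = 49.6344
nu = 0.0223 / 49.6344 = 4.4878e-04 mol/cm^3

4.4878e-04 mol/cm^3


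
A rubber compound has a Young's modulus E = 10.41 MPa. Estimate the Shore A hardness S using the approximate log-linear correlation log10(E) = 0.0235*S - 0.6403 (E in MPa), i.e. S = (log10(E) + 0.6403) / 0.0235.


log10(E) = 0.0235*S - 0.6403  =>  S = (log10(E) + 0.6403) / 0.0235
log10(10.41) = 1.017451
S = (1.017451 + 0.6403) / 0.0235 = 1.657751 / 0.0235
S = 70.5

Shore A = 70.5


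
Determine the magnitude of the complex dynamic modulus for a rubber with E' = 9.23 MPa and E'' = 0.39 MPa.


|E*| = sqrt(E'^2 + E''^2)
= sqrt(9.23^2 + 0.39^2)
= sqrt(85.1929 + 0.1521)
= 9.238 MPa

9.238 MPa


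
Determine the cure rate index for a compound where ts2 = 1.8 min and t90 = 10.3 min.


CRI = 100 / (t90 - ts2)
= 100 / (10.3 - 1.8)
= 100 / 8.5
= 11.76 min^-1

11.76 min^-1


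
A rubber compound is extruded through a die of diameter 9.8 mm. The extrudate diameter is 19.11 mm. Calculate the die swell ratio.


Die swell ratio = D_extrudate / D_die
= 19.11 / 9.8
= 1.95

Die swell = 1.95


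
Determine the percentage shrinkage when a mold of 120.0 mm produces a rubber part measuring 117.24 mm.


Shrinkage = (mold - part) / mold * 100
= (120.0 - 117.24) / 120.0 * 100
= 2.76 / 120.0 * 100
= 2.3%

2.3%


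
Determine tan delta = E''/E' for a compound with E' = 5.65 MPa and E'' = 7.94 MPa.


tan delta = E'' / E'
= 7.94 / 5.65
= 1.4053

tan delta = 1.4053


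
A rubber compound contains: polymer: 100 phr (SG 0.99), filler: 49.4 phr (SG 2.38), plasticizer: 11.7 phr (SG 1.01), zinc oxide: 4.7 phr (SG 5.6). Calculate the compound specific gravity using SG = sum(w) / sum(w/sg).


Sum of weights = 165.8
Volume contributions:
  polymer: 100/0.99 = 101.0101
  filler: 49.4/2.38 = 20.7563
  plasticizer: 11.7/1.01 = 11.5842
  zinc oxide: 4.7/5.6 = 0.8393
Sum of volumes = 134.1898
SG = 165.8 / 134.1898 = 1.236

SG = 1.236


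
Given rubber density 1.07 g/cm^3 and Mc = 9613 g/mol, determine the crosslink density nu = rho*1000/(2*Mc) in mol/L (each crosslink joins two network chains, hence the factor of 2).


nu = rho * 1000 / (2 * Mc)
nu = 1.07 * 1000 / (2 * 9613)
nu = 1070.0 / 19226
nu = 0.0557 mol/L

0.0557 mol/L


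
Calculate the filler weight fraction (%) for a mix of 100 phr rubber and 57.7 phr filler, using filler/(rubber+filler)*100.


Filler % = filler / (rubber + filler) * 100
= 57.7 / (100 + 57.7) * 100
= 57.7 / 157.7 * 100
= 36.59%

36.59%


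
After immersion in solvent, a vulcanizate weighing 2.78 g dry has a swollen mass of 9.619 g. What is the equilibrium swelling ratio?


Q = W_swollen / W_dry
Q = 9.619 / 2.78
Q = 3.46

Q = 3.46


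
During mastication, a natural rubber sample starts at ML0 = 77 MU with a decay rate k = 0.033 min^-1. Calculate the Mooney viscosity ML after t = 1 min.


ML = ML0 * exp(-k * t)
ML = 77 * exp(-0.033 * 1)
ML = 77 * 0.9675
ML = 74.5 MU

74.5 MU


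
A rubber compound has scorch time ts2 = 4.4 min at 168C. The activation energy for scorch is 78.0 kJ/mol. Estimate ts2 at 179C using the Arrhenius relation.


Convert temperatures: T1 = 168 + 273.15 = 441.15 K, T2 = 179 + 273.15 = 452.15 K
ts2_new = 4.4 * exp(78000 / 8.314 * (1/452.15 - 1/441.15))
1/T2 - 1/T1 = -5.5147e-05
ts2_new = 2.62 min

2.62 min


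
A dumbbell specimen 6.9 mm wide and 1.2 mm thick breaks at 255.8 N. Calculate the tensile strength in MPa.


Area = width * thickness = 6.9 * 1.2 = 8.28 mm^2
TS = force / area = 255.8 / 8.28 = 30.89 MPa

30.89 MPa


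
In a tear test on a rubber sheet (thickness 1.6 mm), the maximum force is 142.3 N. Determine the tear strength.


Tear strength = force / thickness
= 142.3 / 1.6
= 88.94 N/mm

88.94 N/mm


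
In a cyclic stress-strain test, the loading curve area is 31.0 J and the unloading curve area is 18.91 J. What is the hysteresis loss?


Hysteresis loss = loading - unloading
= 31.0 - 18.91
= 12.09 J

12.09 J


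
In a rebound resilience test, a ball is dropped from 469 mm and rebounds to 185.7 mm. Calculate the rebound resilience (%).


Resilience = h_rebound / h_drop * 100
= 185.7 / 469 * 100
= 39.6%

39.6%


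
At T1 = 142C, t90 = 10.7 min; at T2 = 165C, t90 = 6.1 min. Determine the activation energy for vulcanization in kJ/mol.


T1 = 415.15 K, T2 = 438.15 K
1/T1 - 1/T2 = 1.2644e-04
ln(t1/t2) = ln(10.7/6.1) = 0.5620
Ea = 8.314 * 0.5620 / 1.2644e-04 = 36949.7547 J/mol
Ea = 36.95 kJ/mol

36.95 kJ/mol


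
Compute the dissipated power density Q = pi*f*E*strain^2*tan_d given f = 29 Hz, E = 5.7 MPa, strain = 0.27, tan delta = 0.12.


Q = pi * f * E * strain^2 * tan_d
= pi * 29 * 5.7 * 0.27^2 * 0.12
= pi * 29 * 5.7 * 0.0729 * 0.12
= 4.5429

Q = 4.5429


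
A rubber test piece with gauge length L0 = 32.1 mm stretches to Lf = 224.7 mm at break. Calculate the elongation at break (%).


Elongation = (Lf - L0) / L0 * 100
= (224.7 - 32.1) / 32.1 * 100
= 192.6 / 32.1 * 100
= 600.0%

600.0%


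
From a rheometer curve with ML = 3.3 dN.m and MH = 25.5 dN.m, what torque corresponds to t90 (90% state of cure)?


M90 = ML + 0.9 * (MH - ML)
M90 = 3.3 + 0.9 * (25.5 - 3.3)
M90 = 3.3 + 0.9 * 22.2
M90 = 23.28 dN.m

23.28 dN.m
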